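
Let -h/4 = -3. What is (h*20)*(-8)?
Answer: -1920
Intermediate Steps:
h = 12 (h = -4*(-3) = 12)
(h*20)*(-8) = (12*20)*(-8) = 240*(-8) = -1920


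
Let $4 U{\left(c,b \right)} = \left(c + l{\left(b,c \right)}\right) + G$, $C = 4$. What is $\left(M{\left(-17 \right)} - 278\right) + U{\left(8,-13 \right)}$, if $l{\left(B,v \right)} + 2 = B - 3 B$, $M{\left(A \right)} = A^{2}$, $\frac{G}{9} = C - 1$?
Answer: $\frac{103}{4} \approx 25.75$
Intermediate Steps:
$G = 27$ ($G = 9 \left(4 - 1\right) = 9 \cdot 3 = 27$)
$l{\left(B,v \right)} = -2 - 2 B$ ($l{\left(B,v \right)} = -2 + \left(B - 3 B\right) = -2 - 2 B$)
$U{\left(c,b \right)} = \frac{25}{4} - \frac{b}{2} + \frac{c}{4}$ ($U{\left(c,b \right)} = \frac{\left(c - \left(2 + 2 b\right)\right) + 27}{4} = \frac{\left(-2 + c - 2 b\right) + 27}{4} = \frac{25 + c - 2 b}{4} = \frac{25}{4} - \frac{b}{2} + \frac{c}{4}$)
$\left(M{\left(-17 \right)} - 278\right) + U{\left(8,-13 \right)} = \left(\left(-17\right)^{2} - 278\right) + \left(\frac{25}{4} - - \frac{13}{2} + \frac{1}{4} \cdot 8\right) = \left(289 - 278\right) + \left(\frac{25}{4} + \frac{13}{2} + 2\right) = 11 + \frac{59}{4} = \frac{103}{4}$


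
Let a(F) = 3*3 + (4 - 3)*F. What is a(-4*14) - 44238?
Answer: -44285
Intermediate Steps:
a(F) = 9 + F (a(F) = 9 + 1*F = 9 + F)
a(-4*14) - 44238 = (9 - 4*14) - 44238 = (9 - 56) - 44238 = -47 - 44238 = -44285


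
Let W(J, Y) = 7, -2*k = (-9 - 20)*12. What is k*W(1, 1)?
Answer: 1218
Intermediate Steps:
k = 174 (k = -(-9 - 20)*12/2 = -(-29)*12/2 = -½*(-348) = 174)
k*W(1, 1) = 174*7 = 1218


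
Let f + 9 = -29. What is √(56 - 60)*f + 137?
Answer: 137 - 76*I ≈ 137.0 - 76.0*I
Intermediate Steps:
f = -38 (f = -9 - 29 = -38)
√(56 - 60)*f + 137 = √(56 - 60)*(-38) + 137 = √(-4)*(-38) + 137 = (2*I)*(-38) + 137 = -76*I + 137 = 137 - 76*I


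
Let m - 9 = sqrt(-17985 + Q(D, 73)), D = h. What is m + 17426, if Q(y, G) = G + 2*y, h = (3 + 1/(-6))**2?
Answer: 17435 + I*sqrt(644254)/6 ≈ 17435.0 + 133.78*I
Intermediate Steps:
h = 289/36 (h = (3 - 1/6)**2 = (17/6)**2 = 289/36 ≈ 8.0278)
D = 289/36 ≈ 8.0278
m = 9 + I*sqrt(644254)/6 (m = 9 + sqrt(-17985 + (73 + 2*(289/36))) = 9 + sqrt(-17985 + (73 + 289/18)) = 9 + sqrt(-17985 + 1603/18) = 9 + sqrt(-322127/18) = 9 + I*sqrt(644254)/6 ≈ 9.0 + 133.78*I)
m + 17426 = (9 + I*sqrt(644254)/6) + 17426 = 17435 + I*sqrt(644254)/6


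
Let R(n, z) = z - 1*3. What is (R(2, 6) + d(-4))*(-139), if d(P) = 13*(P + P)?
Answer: 14039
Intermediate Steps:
R(n, z) = -3 + z (R(n, z) = z - 3 = -3 + z)
d(P) = 26*P (d(P) = 13*(2*P) = 26*P)
(R(2, 6) + d(-4))*(-139) = ((-3 + 6) + 26*(-4))*(-139) = (3 - 104)*(-139) = -101*(-139) = 14039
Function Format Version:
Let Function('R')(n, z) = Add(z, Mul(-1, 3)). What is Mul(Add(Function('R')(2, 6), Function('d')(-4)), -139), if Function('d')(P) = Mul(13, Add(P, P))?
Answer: 14039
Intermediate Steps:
Function('R')(n, z) = Add(-3, z) (Function('R')(n, z) = Add(z, -3) = Add(-3, z))
Function('d')(P) = Mul(26, P) (Function('d')(P) = Mul(13, Mul(2, P)) = Mul(26, P))
Mul(Add(Function('R')(2, 6), Function('d')(-4)), -139) = Mul(Add(Add(-3, 6), Mul(26, -4)), -139) = Mul(Add(3, -104), -139) = Mul(-101, -139) = 14039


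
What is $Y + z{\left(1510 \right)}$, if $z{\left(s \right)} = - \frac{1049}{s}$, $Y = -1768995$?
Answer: $- \frac{2671183499}{1510} \approx -1.769 \cdot 10^{6}$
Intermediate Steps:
$Y + z{\left(1510 \right)} = -1768995 - \frac{1049}{1510} = - \frac{2671183499}{1510}$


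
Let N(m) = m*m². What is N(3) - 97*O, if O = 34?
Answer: -3271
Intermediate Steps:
N(m) = m³
N(3) - 97*O = 3³ - 97*34 = 27 - 3298 = -3271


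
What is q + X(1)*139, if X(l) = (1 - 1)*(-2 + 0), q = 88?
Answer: 88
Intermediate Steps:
X(l) = 0 (X(l) = 0*(-2) = 0)
q + X(1)*139 = 88 + 0*139 = 88 + 0 = 88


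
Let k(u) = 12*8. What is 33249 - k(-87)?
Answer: 33153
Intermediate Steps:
k(u) = 96
33249 - k(-87) = 33249 - 1*96 = 33249 - 96 = 33153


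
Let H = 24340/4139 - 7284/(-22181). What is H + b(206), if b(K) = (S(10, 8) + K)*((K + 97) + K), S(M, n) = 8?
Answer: 10000756635250/91807159 ≈ 1.0893e+5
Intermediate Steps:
b(K) = (8 + K)*(97 + 2*K) (b(K) = (8 + K)*((K + 97) + K) = (8 + K)*((97 + K) + K) = (8 + K)*(97 + 2*K))
H = 570034016/91807159 (H = 24340*(1/4139) - 7284*(-1/22181) = 24340/4139 + 7284/22181 = 570034016/91807159 ≈ 6.2090)
H + b(206) = 570034016/91807159 + (776 + 2*206**2 + 113*206) = 570034016/91807159 + (776 + 2*42436 + 23278) = 570034016/91807159 + (776 + 84872 + 23278) = 570034016/91807159 + 108926 = 10000756635250/91807159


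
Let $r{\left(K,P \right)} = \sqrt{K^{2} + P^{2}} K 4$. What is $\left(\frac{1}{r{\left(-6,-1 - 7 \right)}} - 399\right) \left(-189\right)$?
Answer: $\frac{6032943}{80} \approx 75412.0$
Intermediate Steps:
$r{\left(K,P \right)} = 4 K \sqrt{K^{2} + P^{2}}$ ($r{\left(K,P \right)} = K \sqrt{K^{2} + P^{2}} \cdot 4 = 4 K \sqrt{K^{2} + P^{2}}$)
$\left(\frac{1}{r{\left(-6,-1 - 7 \right)}} - 399\right) \left(-189\right) = \left(\frac{1}{4 \left(-6\right) \sqrt{\left(-6\right)^{2} + \left(-1 - 7\right)^{2}}} - 399\right) \left(-189\right) = \left(\frac{1}{4 \left(-6\right) \sqrt{36 + \left(-1 - 7\right)^{2}}} - 399\right) \left(-189\right) = \left(\frac{1}{4 \left(-6\right) \sqrt{36 + \left(-8\right)^{2}}} - 399\right) \left(-189\right) = \left(\frac{1}{4 \left(-6\right) \sqrt{36 + 64}} - 399\right) \left(-189\right) = \left(\frac{1}{4 \left(-6\right) \sqrt{100}} - 399\right) \left(-189\right) = \left(\frac{1}{4 \left(-6\right) 10} - 399\right) \left(-189\right) = \left(\frac{1}{-240} - 399\right) \left(-189\right) = \left(- \frac{1}{240} - 399\right) \left(-189\right) = \left(- \frac{95761}{240}\right) \left(-189\right) = \frac{6032943}{80}$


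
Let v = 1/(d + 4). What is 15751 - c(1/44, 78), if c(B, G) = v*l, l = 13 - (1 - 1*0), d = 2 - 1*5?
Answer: 15739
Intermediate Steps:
d = -3 (d = 2 - 5 = -3)
v = 1 (v = 1/(-3 + 4) = 1/1 = 1)
l = 12 (l = 13 - (1 + 0) = 13 - 1*1 = 13 - 1 = 12)
c(B, G) = 12 (c(B, G) = 1*12 = 12)
15751 - c(1/44, 78) = 15751 - 1*12 = 15751 - 12 = 15739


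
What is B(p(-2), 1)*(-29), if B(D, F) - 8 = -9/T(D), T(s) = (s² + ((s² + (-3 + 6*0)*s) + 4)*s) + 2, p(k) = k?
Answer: -5365/22 ≈ -243.86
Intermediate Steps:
T(s) = 2 + s² + s*(4 + s² - 3*s) (T(s) = (s² + ((s² + (-3 + 0)*s) + 4)*s) + 2 = (s² + ((s² - 3*s) + 4)*s) + 2 = (s² + (4 + s² - 3*s)*s) + 2 = (s² + s*(4 + s² - 3*s)) + 2 = 2 + s² + s*(4 + s² - 3*s))
B(D, F) = 8 - 9/(2 + D³ - 2*D² + 4*D)
B(p(-2), 1)*(-29) = (8 - 9/(2 + (-2)³ - 2*(-2)² + 4*(-2)))*(-29) = (8 - 9/(2 - 8 - 2*4 - 8))*(-29) = (8 - 9/(2 - 8 - 8 - 8))*(-29) = (8 - 9/(-22))*(-29) = (8 - 9*(-1/22))*(-29) = (8 + 9/22)*(-29) = (185/22)*(-29) = -5365/22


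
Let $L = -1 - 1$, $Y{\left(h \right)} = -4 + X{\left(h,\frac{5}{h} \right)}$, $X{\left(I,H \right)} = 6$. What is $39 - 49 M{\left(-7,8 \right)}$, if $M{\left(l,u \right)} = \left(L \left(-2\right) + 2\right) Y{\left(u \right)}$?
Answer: $-549$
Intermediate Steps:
$Y{\left(h \right)} = 2$ ($Y{\left(h \right)} = -4 + 6 = 2$)
$L = -2$
$M{\left(l,u \right)} = 12$ ($M{\left(l,u \right)} = \left(\left(-2\right) \left(-2\right) + 2\right) 2 = \left(4 + 2\right) 2 = 6 \cdot 2 = 12$)
$39 - 49 M{\left(-7,8 \right)} = 39 - 588 = -549$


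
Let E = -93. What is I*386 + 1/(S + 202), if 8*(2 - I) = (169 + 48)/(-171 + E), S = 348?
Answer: 21427873/26400 ≈ 811.66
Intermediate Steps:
I = 4441/2112 (I = 2 - (169 + 48)/(8*(-171 - 93)) = 2 - 217/(8*(-264)) = 2 - 217*(-1)/(8*264) = 2 - 1/8*(-217/264) = 2 + 217/2112 = 4441/2112 ≈ 2.1027)
I*386 + 1/(S + 202) = (4441/2112)*386 + 1/(348 + 202) = 857113/1056 + 1/550 = 21427873/26400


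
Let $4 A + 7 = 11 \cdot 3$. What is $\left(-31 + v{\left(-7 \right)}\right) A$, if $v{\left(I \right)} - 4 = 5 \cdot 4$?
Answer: $- \frac{91}{2} \approx -45.5$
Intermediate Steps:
$v{\left(I \right)} = 24$ ($v{\left(I \right)} = 4 + 5 \cdot 4 = 4 + 20 = 24$)
$A = \frac{13}{2}$ ($A = - \frac{7}{4} + \frac{11 \cdot 3}{4} = - \frac{7}{4} + \frac{1}{4} \cdot 33 = - \frac{7}{4} + \frac{33}{4} = \frac{13}{2} \approx 6.5$)
$\left(-31 + v{\left(-7 \right)}\right) A = \left(-31 + 24\right) \frac{13}{2} = \left(-7\right) \frac{13}{2} = - \frac{91}{2}$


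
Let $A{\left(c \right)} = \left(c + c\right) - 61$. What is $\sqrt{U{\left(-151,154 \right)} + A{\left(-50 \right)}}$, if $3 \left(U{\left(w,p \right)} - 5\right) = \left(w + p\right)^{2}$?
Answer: $3 i \sqrt{17} \approx 12.369 i$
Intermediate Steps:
$A{\left(c \right)} = -61 + 2 c$ ($A{\left(c \right)} = 2 c - 61 = -61 + 2 c$)
$U{\left(w,p \right)} = 5 + \frac{\left(p + w\right)^{2}}{3}$ ($U{\left(w,p \right)} = 5 + \frac{\left(w + p\right)^{2}}{3} = 5 + \frac{\left(p + w\right)^{2}}{3}$)
$\sqrt{U{\left(-151,154 \right)} + A{\left(-50 \right)}} = \sqrt{\left(5 + \frac{\left(154 - 151\right)^{2}}{3}\right) + \left(-61 + 2 \left(-50\right)\right)} = \sqrt{\left(5 + \frac{3^{2}}{3}\right) - 161} = \sqrt{\left(5 + \frac{1}{3} \cdot 9\right) - 161} = \sqrt{\left(5 + 3\right) - 161} = \sqrt{8 - 161} = \sqrt{-153} = 3 i \sqrt{17}$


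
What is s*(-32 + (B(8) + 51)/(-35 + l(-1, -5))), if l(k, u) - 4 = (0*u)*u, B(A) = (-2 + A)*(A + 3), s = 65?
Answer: -72085/31 ≈ -2325.3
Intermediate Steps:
B(A) = (-2 + A)*(3 + A)
l(k, u) = 4 (l(k, u) = 4 + (0*u)*u = 4 + 0*u = 4 + 0 = 4)
s*(-32 + (B(8) + 51)/(-35 + l(-1, -5))) = 65*(-32 + ((-6 + 8 + 8²) + 51)/(-35 + 4)) = 65*(-32 + ((-6 + 8 + 64) + 51)/(-31)) = 65*(-32 + (66 + 51)*(-1/31)) = 65*(-32 + 117*(-1/31)) = 65*(-32 - 117/31) = 65*(-1109/31) = -72085/31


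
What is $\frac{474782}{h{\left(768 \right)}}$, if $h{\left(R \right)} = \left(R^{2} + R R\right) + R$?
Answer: $\frac{237391}{590208} \approx 0.40222$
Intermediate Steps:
$h{\left(R \right)} = R + 2 R^{2}$ ($h{\left(R \right)} = \left(R^{2} + R^{2}\right) + R = 2 R^{2} + R = R + 2 R^{2}$)
$\frac{474782}{h{\left(768 \right)}} = \frac{474782}{768 \left(1 + 2 \cdot 768\right)} = \frac{474782}{768 \left(1 + 1536\right)} = \frac{474782}{768 \cdot 1537} = \frac{474782}{1180416} = 474782 \cdot \frac{1}{1180416} = \frac{237391}{590208}$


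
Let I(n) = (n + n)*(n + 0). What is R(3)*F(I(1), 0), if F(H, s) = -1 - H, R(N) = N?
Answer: -9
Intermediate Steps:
I(n) = 2*n² (I(n) = (2*n)*n = 2*n²)
R(3)*F(I(1), 0) = 3*(-1 - 2*1²) = 3*(-1 - 2) = 3*(-3) = -9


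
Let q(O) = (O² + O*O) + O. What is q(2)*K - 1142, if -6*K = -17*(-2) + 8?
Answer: -1212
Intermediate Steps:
K = -7 (K = -(-17*(-2) + 8)/6 = -(34 + 8)/6 = -⅙*42 = -7)
q(O) = O + 2*O² (q(O) = (O² + O²) + O = 2*O² + O = O + 2*O²)
q(2)*K - 1142 = (2*(1 + 2*2))*(-7) - 1142 = (2*(1 + 4))*(-7) - 1142 = (2*5)*(-7) - 1142 = 10*(-7) - 1142 = -70 - 1142 = -1212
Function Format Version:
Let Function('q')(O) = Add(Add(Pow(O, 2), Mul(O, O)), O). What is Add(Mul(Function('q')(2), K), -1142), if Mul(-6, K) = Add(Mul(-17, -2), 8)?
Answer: -1212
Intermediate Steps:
K = -7 (K = Mul(Rational(-1, 6), Add(Mul(-17, -2), 8)) = Mul(Rational(-1, 6), Add(34, 8)) = Mul(Rational(-1, 6), 42) = -7)
Function('q')(O) = Add(O, Mul(2, Pow(O, 2))) (Function('q')(O) = Add(Add(Pow(O, 2), Pow(O, 2)), O) = Add(Mul(2, Pow(O, 2)), O) = Add(O, Mul(2, Pow(O, 2))))
Add(Mul(Function('q')(2), K), -1142) = Add(Mul(Mul(2, Add(1, Mul(2, 2))), -7), -1142) = Add(Mul(Mul(2, Add(1, 4)), -7), -1142) = Add(Mul(Mul(2, 5), -7), -1142) = Add(Mul(10, -7), -1142) = Add(-70, -1142) = -1212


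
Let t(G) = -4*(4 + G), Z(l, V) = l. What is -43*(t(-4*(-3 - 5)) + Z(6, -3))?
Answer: 5934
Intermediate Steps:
t(G) = -16 - 4*G
-43*(t(-4*(-3 - 5)) + Z(6, -3)) = -43*((-16 - (-16)*(-3 - 5)) + 6) = -43*((-16 - (-16)*(-8)) + 6) = -43*((-16 - 4*32) + 6) = -43*((-16 - 128) + 6) = -43*(-144 + 6) = -43*(-138) = 5934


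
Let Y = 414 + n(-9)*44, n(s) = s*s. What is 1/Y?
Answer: 1/3978 ≈ 0.00025138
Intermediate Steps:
n(s) = s**2
Y = 3978 (Y = 414 + (-9)**2*44 = 414 + 81*44 = 414 + 3564 = 3978)
1/Y = 1/3978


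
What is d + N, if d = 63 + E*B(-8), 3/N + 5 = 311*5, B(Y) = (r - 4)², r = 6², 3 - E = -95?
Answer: 155643253/1550 ≈ 1.0042e+5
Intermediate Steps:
E = 98 (E = 3 - 1*(-95) = 3 + 95 = 98)
r = 36
B(Y) = 1024 (B(Y) = (36 - 4)² = 32² = 1024)
N = 3/1550 (N = 3/(-5 + 311*5) = 3/(-5 + 1555) = 3/1550 ≈ 0.0019355)
d = 100415 (d = 63 + 98*1024 = 63 + 100352 = 100415)
d + N = 100415 + 3/1550 = 155643253/1550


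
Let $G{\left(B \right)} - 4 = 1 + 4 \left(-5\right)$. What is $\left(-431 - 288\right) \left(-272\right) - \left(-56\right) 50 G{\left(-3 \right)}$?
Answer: $153568$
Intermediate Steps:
$G{\left(B \right)} = -15$ ($G{\left(B \right)} = 4 + \left(1 + 4 \left(-5\right)\right) = 4 + \left(1 - 20\right) = 4 - 19 = -15$)
$\left(-431 - 288\right) \left(-272\right) - \left(-56\right) 50 G{\left(-3 \right)} = \left(-431 - 288\right) \left(-272\right) - \left(-56\right) 50 \left(-15\right) = \left(-431 - 288\right) \left(-272\right) - \left(-2800\right) \left(-15\right) = \left(-719\right) \left(-272\right) - 42000 = 195568 - 42000 = 153568$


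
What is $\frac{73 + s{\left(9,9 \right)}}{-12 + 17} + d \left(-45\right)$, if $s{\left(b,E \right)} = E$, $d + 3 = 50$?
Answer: $- \frac{10493}{5} \approx -2098.6$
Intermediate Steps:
$d = 47$ ($d = -3 + 50 = 47$)
$\frac{73 + s{\left(9,9 \right)}}{-12 + 17} + d \left(-45\right) = \frac{73 + 9}{-12 + 17} + 47 \left(-45\right) = \frac{82}{5} - 2115 = - \frac{10493}{5}$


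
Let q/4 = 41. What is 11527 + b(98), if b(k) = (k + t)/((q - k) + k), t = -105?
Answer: 1890421/164 ≈ 11527.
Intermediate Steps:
q = 164 (q = 4*41 = 164)
b(k) = -105/164 + k/164 (b(k) = (k - 105)/((164 - k) + k) = (-105 + k)/164 = (-105 + k)*(1/164) = -105/164 + k/164)
11527 + b(98) = 11527 + (-105/164 + (1/164)*98) = 11527 + (-105/164 + 49/82) = 11527 - 7/164 = 1890421/164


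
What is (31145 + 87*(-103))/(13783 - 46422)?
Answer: -22184/32639 ≈ -0.67968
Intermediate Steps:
(31145 + 87*(-103))/(13783 - 46422) = (31145 - 8961)/(-32639) = 22184*(-1/32639) = -22184/32639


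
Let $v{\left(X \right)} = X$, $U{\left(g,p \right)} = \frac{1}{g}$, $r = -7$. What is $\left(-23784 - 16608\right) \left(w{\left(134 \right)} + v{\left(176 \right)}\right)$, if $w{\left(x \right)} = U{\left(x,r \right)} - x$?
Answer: $- \frac{113683284}{67} \approx -1.6968 \cdot 10^{6}$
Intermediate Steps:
$w{\left(x \right)} = \frac{1}{x} - x$
$\left(-23784 - 16608\right) \left(w{\left(134 \right)} + v{\left(176 \right)}\right) = \left(-23784 - 16608\right) \left(\left(\frac{1}{134} - 134\right) + 176\right) = - 40392 \left(\left(\frac{1}{134} - 134\right) + 176\right) = - 40392 \left(- \frac{17955}{134} + 176\right) = \left(-40392\right) \frac{5629}{134} = - \frac{113683284}{67}$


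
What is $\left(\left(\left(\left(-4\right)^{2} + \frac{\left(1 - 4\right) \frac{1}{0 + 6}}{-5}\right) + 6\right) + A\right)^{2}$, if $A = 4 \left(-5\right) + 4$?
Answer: $\frac{3721}{100} \approx 37.21$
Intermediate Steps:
$A = -16$ ($A = -20 + 4 = -16$)
$\left(\left(\left(\left(-4\right)^{2} + \frac{\left(1 - 4\right) \frac{1}{0 + 6}}{-5}\right) + 6\right) + A\right)^{2} = \left(\left(\left(\left(-4\right)^{2} + \frac{\left(1 - 4\right) \frac{1}{0 + 6}}{-5}\right) + 6\right) - 16\right)^{2} = \left(\left(\left(16 + - \frac{3}{6} \left(- \frac{1}{5}\right)\right) + 6\right) - 16\right)^{2} = \left(\left(\left(16 + \left(-3\right) \frac{1}{6} \left(- \frac{1}{5}\right)\right) + 6\right) - 16\right)^{2} = \left(\left(\left(16 - - \frac{1}{10}\right) + 6\right) - 16\right)^{2} = \left(\left(\left(16 + \frac{1}{10}\right) + 6\right) - 16\right)^{2} = \left(\left(\frac{161}{10} + 6\right) - 16\right)^{2} = \left(\frac{221}{10} - 16\right)^{2} = \left(\frac{61}{10}\right)^{2} = \frac{3721}{100}$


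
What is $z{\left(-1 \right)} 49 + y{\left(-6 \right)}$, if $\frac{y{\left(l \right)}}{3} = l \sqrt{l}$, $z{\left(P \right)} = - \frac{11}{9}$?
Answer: $- \frac{539}{9} - 18 i \sqrt{6} \approx -59.889 - 44.091 i$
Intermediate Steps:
$z{\left(P \right)} = - \frac{11}{9}$ ($z{\left(P \right)} = \left(-11\right) \frac{1}{9} = - \frac{11}{9}$)
$y{\left(l \right)} = 3 l^{\frac{3}{2}}$ ($y{\left(l \right)} = 3 l \sqrt{l} = 3 l^{\frac{3}{2}}$)
$z{\left(-1 \right)} 49 + y{\left(-6 \right)} = \left(- \frac{11}{9}\right) 49 + 3 \left(-6\right)^{\frac{3}{2}} = - \frac{539}{9} + 3 \left(- 6 i \sqrt{6}\right) = - \frac{539}{9} - 18 i \sqrt{6}$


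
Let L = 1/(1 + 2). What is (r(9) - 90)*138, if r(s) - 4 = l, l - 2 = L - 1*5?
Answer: -12236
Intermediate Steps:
L = ⅓ (L = 1/3 = ⅓ ≈ 0.33333)
l = -8/3 (l = 2 + (⅓ - 1*5) = 2 + (⅓ - 5) = 2 - 14/3 = -8/3 ≈ -2.6667)
r(s) = 4/3 (r(s) = 4 - 8/3 = 4/3)
(r(9) - 90)*138 = (4/3 - 90)*138 = -266/3*138 = -12236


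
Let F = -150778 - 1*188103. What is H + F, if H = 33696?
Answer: -305185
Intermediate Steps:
F = -338881 (F = -150778 - 188103 = -338881)
H + F = 33696 - 338881 = -305185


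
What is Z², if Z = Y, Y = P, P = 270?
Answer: 72900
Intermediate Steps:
Y = 270
Z = 270
Z² = 270² = 72900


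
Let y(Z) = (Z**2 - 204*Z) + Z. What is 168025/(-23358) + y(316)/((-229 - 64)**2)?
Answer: -13590710761/2005260942 ≈ -6.7775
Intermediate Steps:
y(Z) = Z**2 - 203*Z
168025/(-23358) + y(316)/((-229 - 64)**2) = 168025/(-23358) + (316*(-203 + 316))/((-229 - 64)**2) = 168025*(-1/23358) + (316*113)/((-293)**2) = -168025/23358 + 35708/85849 = -13590710761/2005260942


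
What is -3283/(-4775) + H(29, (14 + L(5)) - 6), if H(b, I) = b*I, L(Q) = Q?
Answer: 1803458/4775 ≈ 377.69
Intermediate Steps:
H(b, I) = I*b
-3283/(-4775) + H(29, (14 + L(5)) - 6) = -3283/(-4775) + ((14 + 5) - 6)*29 = -3283*(-1/4775) + (19 - 6)*29 = 3283/4775 + 13*29 = 3283/4775 + 377 = 1803458/4775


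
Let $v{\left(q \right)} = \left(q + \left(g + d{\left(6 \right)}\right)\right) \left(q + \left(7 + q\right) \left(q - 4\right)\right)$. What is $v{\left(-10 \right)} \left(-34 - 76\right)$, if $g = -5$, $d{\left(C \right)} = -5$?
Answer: $70400$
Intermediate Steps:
$v{\left(q \right)} = \left(-10 + q\right) \left(q + \left(-4 + q\right) \left(7 + q\right)\right)$ ($v{\left(q \right)} = \left(q - 10\right) \left(q + \left(7 + q\right) \left(q - 4\right)\right) = \left(q - 10\right) \left(q + \left(7 + q\right) \left(-4 + q\right)\right) = \left(-10 + q\right) \left(q + \left(-4 + q\right) \left(7 + q\right)\right)$)
$v{\left(-10 \right)} \left(-34 - 76\right) = \left(280 + \left(-10\right)^{3} - -680 - 6 \left(-10\right)^{2}\right) \left(-34 - 76\right) = \left(280 - 1000 + 680 - 600\right) \left(-110\right) = \left(-640\right) \left(-110\right) = 70400$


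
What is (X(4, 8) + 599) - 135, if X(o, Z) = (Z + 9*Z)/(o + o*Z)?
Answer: 4196/9 ≈ 466.22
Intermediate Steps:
X(o, Z) = 10*Z/(o + Z*o) (X(o, Z) = (10*Z)/(o + Z*o) = 10*Z/(o + Z*o))
(X(4, 8) + 599) - 135 = (10*8/(4*(1 + 8)) + 599) - 135 = (10*8*(¼)/9 + 599) - 135 = (10*8*(¼)*(⅑) + 599) - 135 = (20/9 + 599) - 135 = 5411/9 - 135 = 4196/9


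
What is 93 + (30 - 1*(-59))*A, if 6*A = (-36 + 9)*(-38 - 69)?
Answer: 85893/2 ≈ 42947.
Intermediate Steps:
A = 963/2 (A = ((-36 + 9)*(-38 - 69))/6 = (-27*(-107))/6 = (⅙)*2889 = 963/2 ≈ 481.50)
93 + (30 - 1*(-59))*A = 93 + (30 - 1*(-59))*(963/2) = 93 + (30 + 59)*(963/2) = 93 + 89*(963/2) = 93 + 85707/2 = 85893/2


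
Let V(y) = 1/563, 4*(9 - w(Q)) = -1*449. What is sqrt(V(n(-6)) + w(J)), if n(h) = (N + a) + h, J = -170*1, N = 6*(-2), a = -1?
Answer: sqrt(153732217)/1126 ≈ 11.011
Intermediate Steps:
N = -12
J = -170
n(h) = -13 + h (n(h) = (-12 - 1) + h = -13 + h)
w(Q) = 485/4 (w(Q) = 9 - (-1)*449/4 = 9 - 1/4*(-449) = 9 + 449/4 = 485/4)
V(y) = 1/563
sqrt(V(n(-6)) + w(J)) = sqrt(1/563 + 485/4) = sqrt(273059/2252) = sqrt(153732217)/1126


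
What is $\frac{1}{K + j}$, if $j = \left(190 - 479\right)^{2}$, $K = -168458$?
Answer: $- \frac{1}{84937} \approx -1.1773 \cdot 10^{-5}$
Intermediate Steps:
$j = 83521$ ($j = \left(-289\right)^{2} = 83521$)
$\frac{1}{K + j} = \frac{1}{-168458 + 83521} = \frac{1}{-84937} = - \frac{1}{84937}$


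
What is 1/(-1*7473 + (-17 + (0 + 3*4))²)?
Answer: -1/7448 ≈ -0.00013426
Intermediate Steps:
1/(-1*7473 + (-17 + (0 + 3*4))²) = 1/(-7473 + (-17 + (0 + 12))²) = 1/(-7473 + (-17 + 12)²) = 1/(-7473 + (-5)²) = 1/(-7473 + 25) = 1/(-7448) = -1/7448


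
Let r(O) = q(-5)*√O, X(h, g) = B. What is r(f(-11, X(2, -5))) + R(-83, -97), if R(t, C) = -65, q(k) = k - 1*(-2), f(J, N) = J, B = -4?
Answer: -65 - 3*I*√11 ≈ -65.0 - 9.9499*I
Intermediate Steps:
X(h, g) = -4
q(k) = 2 + k (q(k) = k + 2 = 2 + k)
r(O) = -3*√O (r(O) = (2 - 5)*√O = -3*√O)
r(f(-11, X(2, -5))) + R(-83, -97) = -3*I*√11 - 65 = -65 - 3*I*√11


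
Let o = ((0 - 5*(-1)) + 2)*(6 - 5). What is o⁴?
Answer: 2401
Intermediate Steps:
o = 7 (o = ((0 + 5) + 2)*1 = (5 + 2)*1 = 7*1 = 7)
o⁴ = 7⁴ = 2401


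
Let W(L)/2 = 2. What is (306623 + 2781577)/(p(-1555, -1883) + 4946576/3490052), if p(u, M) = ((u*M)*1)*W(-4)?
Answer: 112270610275/425795847751 ≈ 0.26367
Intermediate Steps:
W(L) = 4 (W(L) = 2*2 = 4)
p(u, M) = 4*M*u (p(u, M) = ((u*M)*1)*4 = ((M*u)*1)*4 = (M*u)*4 = 4*M*u)
(306623 + 2781577)/(p(-1555, -1883) + 4946576/3490052) = (306623 + 2781577)/(4*(-1883)*(-1555) + 4946576/3490052) = 3088200/(11712260 + 4946576*(1/3490052)) = 3088200/(11712260 + 1236644/872513) = 3088200/(10219100346024/872513) = 3088200*(872513/10219100346024) = 112270610275/425795847751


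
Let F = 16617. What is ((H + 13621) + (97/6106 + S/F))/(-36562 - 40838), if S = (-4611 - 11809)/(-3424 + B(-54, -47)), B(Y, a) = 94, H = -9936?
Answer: -124506794682979/2615138015828400 ≈ -0.047610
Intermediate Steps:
S = 1642/333 (S = (-4611 - 11809)/(-3424 + 94) = -16420/(-3330) = -16420*(-1/3330) = 1642/333 ≈ 4.9309)
((H + 13621) + (97/6106 + S/F))/(-36562 - 40838) = ((-9936 + 13621) + (97/6106 + (1642/333)/16617))/(-36562 - 40838) = (3685 + (97*(1/6106) + (1642/333)*(1/16617)))/(-77400) = (3685 + (97/6106 + 1642/5533461))*(-1/77400) = (3685 + 546771769/33787312866)*(-1/77400) = (124506794682979/33787312866)*(-1/77400) = -124506794682979/2615138015828400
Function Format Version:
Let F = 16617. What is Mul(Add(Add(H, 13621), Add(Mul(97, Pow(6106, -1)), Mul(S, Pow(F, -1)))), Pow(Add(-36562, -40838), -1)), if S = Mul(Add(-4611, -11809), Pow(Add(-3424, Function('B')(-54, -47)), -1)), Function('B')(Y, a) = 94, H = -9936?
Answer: Rational(-124506794682979, 2615138015828400) ≈ -0.047610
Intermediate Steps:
S = Rational(1642, 333) (S = Mul(Add(-4611, -11809), Pow(Add(-3424, 94), -1)) = Mul(-16420, Pow(-3330, -1)) = Mul(-16420, Rational(-1, 3330)) = Rational(1642, 333) ≈ 4.9309)
Mul(Add(Add(H, 13621), Add(Mul(97, Pow(6106, -1)), Mul(S, Pow(F, -1)))), Pow(Add(-36562, -40838), -1)) = Mul(Add(Add(-9936, 13621), Add(Mul(97, Pow(6106, -1)), Mul(Rational(1642, 333), Pow(16617, -1)))), Pow(Add(-36562, -40838), -1)) = Mul(Add(3685, Add(Mul(97, Rational(1, 6106)), Mul(Rational(1642, 333), Rational(1, 16617)))), Pow(-77400, -1)) = Mul(Add(3685, Add(Rational(97, 6106), Rational(1642, 5533461))), Rational(-1, 77400)) = Mul(Add(3685, Rational(546771769, 33787312866)), Rational(-1, 77400)) = Mul(Rational(124506794682979, 33787312866), Rational(-1, 77400)) = Rational(-124506794682979, 2615138015828400)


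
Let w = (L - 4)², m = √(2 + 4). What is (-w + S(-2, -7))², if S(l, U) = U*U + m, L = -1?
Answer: (24 + √6)² ≈ 699.58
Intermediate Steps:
m = √6 ≈ 2.4495
w = 25 (w = (-1 - 4)² = (-5)² = 25)
S(l, U) = √6 + U² (S(l, U) = U*U + √6 = U² + √6 = √6 + U²)
(-w + S(-2, -7))² = (-1*25 + (√6 + (-7)²))² = (-25 + (√6 + 49))² = (-25 + (49 + √6))² = (24 + √6)²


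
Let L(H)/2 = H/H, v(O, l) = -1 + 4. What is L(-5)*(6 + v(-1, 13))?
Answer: 18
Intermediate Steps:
v(O, l) = 3
L(H) = 2 (L(H) = 2*(H/H) = 2*1 = 2)
L(-5)*(6 + v(-1, 13)) = 2*(6 + 3) = 2*9 = 18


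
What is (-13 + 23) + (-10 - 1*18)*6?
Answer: -158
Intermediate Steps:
(-13 + 23) + (-10 - 1*18)*6 = 10 + (-10 - 18)*6 = 10 - 28*6 = 10 - 168 = -158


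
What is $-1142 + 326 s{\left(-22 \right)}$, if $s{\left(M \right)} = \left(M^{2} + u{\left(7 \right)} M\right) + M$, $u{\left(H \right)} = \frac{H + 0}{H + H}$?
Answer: $145884$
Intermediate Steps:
$u{\left(H \right)} = \frac{1}{2}$ ($u{\left(H \right)} = \frac{H}{2 H} = H \frac{1}{2 H} = \frac{1}{2}$)
$s{\left(M \right)} = M^{2} + \frac{3 M}{2}$ ($s{\left(M \right)} = \left(M^{2} + \frac{M}{2}\right) + M = M^{2} + \frac{3 M}{2}$)
$-1142 + 326 s{\left(-22 \right)} = -1142 + 326 \cdot \frac{1}{2} \left(-22\right) \left(3 + 2 \left(-22\right)\right) = -1142 + 326 \cdot \frac{1}{2} \left(-22\right) \left(3 - 44\right) = -1142 + 326 \cdot \frac{1}{2} \left(-22\right) \left(-41\right) = -1142 + 326 \cdot 451 = -1142 + 147026 = 145884$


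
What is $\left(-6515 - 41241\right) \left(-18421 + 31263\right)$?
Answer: $-613282552$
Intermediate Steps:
$\left(-6515 - 41241\right) \left(-18421 + 31263\right) = \left(-47756\right) 12842 = -613282552$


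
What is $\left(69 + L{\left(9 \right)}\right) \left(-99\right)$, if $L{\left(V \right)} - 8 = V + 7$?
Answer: $-9207$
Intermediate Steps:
$L{\left(V \right)} = 15 + V$ ($L{\left(V \right)} = 8 + \left(V + 7\right) = 8 + \left(7 + V\right) = 15 + V$)
$\left(69 + L{\left(9 \right)}\right) \left(-99\right) = \left(69 + \left(15 + 9\right)\right) \left(-99\right) = \left(69 + 24\right) \left(-99\right) = 93 \left(-99\right) = -9207$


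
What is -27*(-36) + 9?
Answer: 981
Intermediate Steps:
-27*(-36) + 9 = 972 + 9 = 981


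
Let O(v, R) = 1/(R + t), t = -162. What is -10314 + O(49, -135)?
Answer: -3063259/297 ≈ -10314.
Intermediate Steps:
O(v, R) = 1/(-162 + R) (O(v, R) = 1/(R - 162) = 1/(-162 + R))
-10314 + O(49, -135) = -10314 + 1/(-162 - 135) = -10314 + 1/(-297) = -10314 - 1/297 = -3063259/297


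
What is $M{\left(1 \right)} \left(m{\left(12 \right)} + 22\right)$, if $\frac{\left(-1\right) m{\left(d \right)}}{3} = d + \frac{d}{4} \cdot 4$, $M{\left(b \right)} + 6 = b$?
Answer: $250$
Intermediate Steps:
$M{\left(b \right)} = -6 + b$
$m{\left(d \right)} = - 6 d$ ($m{\left(d \right)} = - 3 \left(d + \frac{d}{4} \cdot 4\right) = - 3 \left(d + d\right) = - 3 \cdot 2 d = - 6 d$)
$M{\left(1 \right)} \left(m{\left(12 \right)} + 22\right) = \left(-6 + 1\right) \left(\left(-6\right) 12 + 22\right) = - 5 \left(-72 + 22\right) = \left(-5\right) \left(-50\right) = 250$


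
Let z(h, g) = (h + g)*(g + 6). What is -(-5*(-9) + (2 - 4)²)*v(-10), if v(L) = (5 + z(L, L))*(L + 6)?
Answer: 16660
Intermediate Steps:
z(h, g) = (6 + g)*(g + h) (z(h, g) = (g + h)*(6 + g) = (6 + g)*(g + h))
v(L) = (6 + L)*(5 + 2*L² + 12*L) (v(L) = (5 + (L² + 6*L + 6*L + L*L))*(L + 6) = (5 + (L² + 6*L + 6*L + L²))*(6 + L) = (5 + (2*L² + 12*L))*(6 + L) = (5 + 2*L² + 12*L)*(6 + L) = (6 + L)*(5 + 2*L² + 12*L))
-(-5*(-9) + (2 - 4)²)*v(-10) = -(-5*(-9) + (2 - 4)²)*(30 + 2*(-10)³ + 24*(-10)² + 77*(-10)) = -(45 + (-2)²)*(30 + 2*(-1000) + 24*100 - 770) = -(45 + 4)*(30 - 2000 + 2400 - 770) = -49*(-340) = -1*(-16660) = 16660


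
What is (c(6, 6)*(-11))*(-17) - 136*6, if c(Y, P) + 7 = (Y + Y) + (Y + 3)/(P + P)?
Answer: 1037/4 ≈ 259.25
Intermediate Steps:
c(Y, P) = -7 + 2*Y + (3 + Y)/(2*P) (c(Y, P) = -7 + ((Y + Y) + (Y + 3)/(P + P)) = -7 + (2*Y + (3 + Y)/((2*P))) = -7 + (2*Y + (3 + Y)*(1/(2*P))) = -7 + (2*Y + (3 + Y)/(2*P)) = -7 + 2*Y + (3 + Y)/(2*P))
(c(6, 6)*(-11))*(-17) - 136*6 = (((½)*(3 + 6 + 2*6*(-7 + 2*6))/6)*(-11))*(-17) - 136*6 = (((½)*(⅙)*(3 + 6 + 2*6*(-7 + 12)))*(-11))*(-17) - 1*816 = (((½)*(⅙)*(3 + 6 + 2*6*5))*(-11))*(-17) - 816 = (((½)*(⅙)*(3 + 6 + 60))*(-11))*(-17) - 816 = (((½)*(⅙)*69)*(-11))*(-17) - 816 = ((23/4)*(-11))*(-17) - 816 = -253/4*(-17) - 816 = 4301/4 - 816 = 1037/4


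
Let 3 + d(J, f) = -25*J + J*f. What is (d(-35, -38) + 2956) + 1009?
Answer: 6167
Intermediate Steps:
d(J, f) = -3 - 25*J + J*f (d(J, f) = -3 + (-25*J + J*f) = -3 - 25*J + J*f)
(d(-35, -38) + 2956) + 1009 = ((-3 - 25*(-35) - 35*(-38)) + 2956) + 1009 = ((-3 + 875 + 1330) + 2956) + 1009 = (2202 + 2956) + 1009 = 5158 + 1009 = 6167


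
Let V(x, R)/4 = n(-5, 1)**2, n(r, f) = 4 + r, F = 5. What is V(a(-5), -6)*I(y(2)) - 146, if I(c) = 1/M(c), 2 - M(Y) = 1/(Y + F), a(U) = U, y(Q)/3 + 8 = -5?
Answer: -9938/69 ≈ -144.03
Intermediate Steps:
y(Q) = -39 (y(Q) = -24 + 3*(-5) = -24 - 15 = -39)
M(Y) = 2 - 1/(5 + Y) (M(Y) = 2 - 1/(Y + 5) = 2 - 1/(5 + Y))
I(c) = (5 + c)/(9 + 2*c) (I(c) = 1/((9 + 2*c)/(5 + c)) = (5 + c)/(9 + 2*c))
V(x, R) = 4 (V(x, R) = 4*(4 - 5)**2 = 4*(-1)**2 = 4*1 = 4)
V(a(-5), -6)*I(y(2)) - 146 = 4*((5 - 39)/(9 + 2*(-39))) - 146 = 4*(-34/(9 - 78)) - 146 = 4*(-34/(-69)) - 146 = 4*(-1/69*(-34)) - 146 = 4*(34/69) - 146 = 136/69 - 146 = -9938/69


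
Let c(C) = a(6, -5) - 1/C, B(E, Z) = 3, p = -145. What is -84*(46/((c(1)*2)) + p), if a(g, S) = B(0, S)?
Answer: 11214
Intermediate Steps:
a(g, S) = 3
c(C) = 3 - 1/C
-84*(46/((c(1)*2)) + p) = -84*(46/(((3 - 1/1)*2)) - 145) = -84*(46/(((3 - 1*1)*2)) - 145) = -84*(46/(((3 - 1)*2)) - 145) = -84*(46/((2*2)) - 145) = -84*(46/4 - 145) = -84*(46*(1/4) - 145) = -84*(23/2 - 145) = -84*(-267/2) = 11214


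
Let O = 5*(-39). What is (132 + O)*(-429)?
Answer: 27027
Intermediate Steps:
O = -195
(132 + O)*(-429) = (132 - 195)*(-429) = -63*(-429) = 27027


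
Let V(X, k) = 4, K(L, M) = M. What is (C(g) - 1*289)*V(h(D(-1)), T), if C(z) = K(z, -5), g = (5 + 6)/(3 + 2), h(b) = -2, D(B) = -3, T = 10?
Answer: -1176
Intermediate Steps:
g = 11/5 ≈ 2.2000
C(z) = -5
(C(g) - 1*289)*V(h(D(-1)), T) = (-5 - 1*289)*4 = (-5 - 289)*4 = -294*4 = -1176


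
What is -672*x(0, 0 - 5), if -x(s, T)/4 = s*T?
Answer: 0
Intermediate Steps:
x(s, T) = -4*T*s (x(s, T) = -4*s*T = -4*T*s)
-672*x(0, 0 - 5) = -(-2688)*(0 - 5)*0 = -(-2688)*(-5)*0 = -672*0 = 0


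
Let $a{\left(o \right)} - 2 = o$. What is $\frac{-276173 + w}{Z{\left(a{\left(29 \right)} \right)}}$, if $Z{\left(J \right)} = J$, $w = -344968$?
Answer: $- \frac{621141}{31} \approx -20037.0$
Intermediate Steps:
$a{\left(o \right)} = 2 + o$
$\frac{-276173 + w}{Z{\left(a{\left(29 \right)} \right)}} = \frac{-276173 - 344968}{2 + 29} = - \frac{621141}{31}$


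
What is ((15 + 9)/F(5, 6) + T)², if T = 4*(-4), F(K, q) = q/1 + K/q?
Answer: 262144/1681 ≈ 155.95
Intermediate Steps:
F(K, q) = q + K/q (F(K, q) = q*1 + K/q = q + K/q)
T = -16
((15 + 9)/F(5, 6) + T)² = ((15 + 9)/(6 + 5/6) - 16)² = (24/(6 + 5*(⅙)) - 16)² = (24/(6 + ⅚) - 16)² = (24/(41/6) - 16)² = (24*(6/41) - 16)² = (144/41 - 16)² = (-512/41)² = 262144/1681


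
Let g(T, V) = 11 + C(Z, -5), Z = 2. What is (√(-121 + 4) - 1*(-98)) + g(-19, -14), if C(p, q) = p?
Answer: 111 + 3*I*√13 ≈ 111.0 + 10.817*I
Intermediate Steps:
g(T, V) = 13 (g(T, V) = 11 + 2 = 13)
(√(-121 + 4) - 1*(-98)) + g(-19, -14) = (√(-121 + 4) - 1*(-98)) + 13 = (√(-117) + 98) + 13 = (3*I*√13 + 98) + 13 = (98 + 3*I*√13) + 13 = 111 + 3*I*√13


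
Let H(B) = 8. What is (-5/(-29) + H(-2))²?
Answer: 56169/841 ≈ 66.788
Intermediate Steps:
(-5/(-29) + H(-2))² = (-5/(-29) + 8)² = (-5*(-1/29) + 8)² = (5/29 + 8)² = (237/29)² = 56169/841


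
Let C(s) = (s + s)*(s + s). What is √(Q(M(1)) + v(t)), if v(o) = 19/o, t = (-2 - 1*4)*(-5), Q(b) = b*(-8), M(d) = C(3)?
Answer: I*√258630/30 ≈ 16.952*I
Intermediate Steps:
C(s) = 4*s² (C(s) = (2*s)*(2*s) = 4*s²)
M(d) = 36 (M(d) = 4*3² = 4*9 = 36)
Q(b) = -8*b
t = 30 (t = (-2 - 4)*(-5) = -6*(-5) = 30)
√(Q(M(1)) + v(t)) = √(-8*36 + 19/30) = √(-288 + 19*(1/30)) = √(-288 + 19/30) = √(-8621/30) = I*√258630/30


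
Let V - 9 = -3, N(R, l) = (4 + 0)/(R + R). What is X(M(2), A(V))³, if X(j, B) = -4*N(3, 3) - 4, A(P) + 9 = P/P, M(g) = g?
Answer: -8000/27 ≈ -296.30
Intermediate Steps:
N(R, l) = 2/R (N(R, l) = 4/((2*R)) = 4*(1/(2*R)) = 2/R)
V = 6 (V = 9 - 3 = 6)
A(P) = -8 (A(P) = -9 + P/P = -9 + 1 = -8)
X(j, B) = -20/3 (X(j, B) = -8/3 - 4 = -20/3)
X(M(2), A(V))³ = (-20/3)³ = -8000/27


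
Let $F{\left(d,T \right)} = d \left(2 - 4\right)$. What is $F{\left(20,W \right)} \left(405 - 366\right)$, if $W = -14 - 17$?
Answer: $-1560$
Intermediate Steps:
$W = -31$
$F{\left(d,T \right)} = - 2 d$ ($F{\left(d,T \right)} = d \left(-2\right) = - 2 d$)
$F{\left(20,W \right)} \left(405 - 366\right) = \left(-2\right) 20 \left(405 - 366\right) = \left(-40\right) 39 = -1560$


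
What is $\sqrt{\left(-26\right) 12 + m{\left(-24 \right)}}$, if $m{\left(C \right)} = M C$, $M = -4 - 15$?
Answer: $12$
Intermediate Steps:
$M = -19$ ($M = -4 - 15 = -19$)
$m{\left(C \right)} = - 19 C$
$\sqrt{\left(-26\right) 12 + m{\left(-24 \right)}} = \sqrt{\left(-26\right) 12 - -456} = \sqrt{-312 + 456} = \sqrt{144} = 12$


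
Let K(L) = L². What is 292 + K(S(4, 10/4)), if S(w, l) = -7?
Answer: 341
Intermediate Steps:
292 + K(S(4, 10/4)) = 292 + (-7)² = 292 + 49 = 341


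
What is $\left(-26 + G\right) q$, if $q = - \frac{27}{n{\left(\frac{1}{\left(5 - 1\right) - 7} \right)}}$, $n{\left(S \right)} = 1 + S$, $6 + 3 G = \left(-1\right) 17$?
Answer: $\frac{2727}{2} \approx 1363.5$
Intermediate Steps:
$G = - \frac{23}{3}$ ($G = -2 + \frac{\left(-1\right) 17}{3} = -2 + \frac{1}{3} \left(-17\right) = -2 - \frac{17}{3} = - \frac{23}{3} \approx -7.6667$)
$q = - \frac{81}{2}$ ($q = - \frac{27}{1 + \frac{1}{\left(5 - 1\right) - 7}} = - \frac{27}{1 + \frac{1}{4 - 7}} = - \frac{27}{1 + \frac{1}{-3}} = - \frac{27}{1 - \frac{1}{3}} = - \frac{27}{\frac{2}{3}} = \left(-27\right) \frac{3}{2} = - \frac{81}{2} \approx -40.5$)
$\left(-26 + G\right) q = \left(-26 - \frac{23}{3}\right) \left(- \frac{81}{2}\right) = \left(- \frac{101}{3}\right) \left(- \frac{81}{2}\right) = \frac{2727}{2}$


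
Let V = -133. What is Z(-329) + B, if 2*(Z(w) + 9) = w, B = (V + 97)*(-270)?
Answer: 19093/2 ≈ 9546.5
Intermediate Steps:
B = 9720 (B = (-133 + 97)*(-270) = -36*(-270) = 9720)
Z(w) = -9 + w/2
Z(-329) + B = (-9 + (½)*(-329)) + 9720 = (-9 - 329/2) + 9720 = -347/2 + 9720 = 19093/2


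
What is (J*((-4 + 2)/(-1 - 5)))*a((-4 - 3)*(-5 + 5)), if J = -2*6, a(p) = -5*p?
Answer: 0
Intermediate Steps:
J = -12
(J*((-4 + 2)/(-1 - 5)))*a((-4 - 3)*(-5 + 5)) = (-12*(-4 + 2)/(-1 - 5))*(-5*(-4 - 3)*(-5 + 5)) = (-(-24)/(-6))*(-(-35)*0) = (-(-24)*(-1)/6)*(-5*0) = -12*1/3*0 = -4*0 = 0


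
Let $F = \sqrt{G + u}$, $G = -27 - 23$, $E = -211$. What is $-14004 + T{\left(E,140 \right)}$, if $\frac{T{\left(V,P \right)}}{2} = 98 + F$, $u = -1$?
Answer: $-13808 + 2 i \sqrt{51} \approx -13808.0 + 14.283 i$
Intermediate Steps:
$G = -50$ ($G = -27 - 23 = -50$)
$F = i \sqrt{51}$ ($F = \sqrt{-50 - 1} = \sqrt{-51} = i \sqrt{51} \approx 7.1414 i$)
$T{\left(V,P \right)} = 196 + 2 i \sqrt{51}$ ($T{\left(V,P \right)} = 2 \left(98 + i \sqrt{51}\right) = 196 + 2 i \sqrt{51}$)
$-14004 + T{\left(E,140 \right)} = -14004 + \left(196 + 2 i \sqrt{51}\right) = -13808 + 2 i \sqrt{51}$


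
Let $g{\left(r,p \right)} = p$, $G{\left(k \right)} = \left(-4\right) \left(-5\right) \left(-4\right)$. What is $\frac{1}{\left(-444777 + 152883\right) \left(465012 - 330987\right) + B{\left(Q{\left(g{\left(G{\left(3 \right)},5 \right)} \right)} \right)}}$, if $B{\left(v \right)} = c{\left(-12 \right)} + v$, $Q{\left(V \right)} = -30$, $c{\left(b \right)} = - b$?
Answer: $- \frac{1}{39121093368} \approx -2.5562 \cdot 10^{-11}$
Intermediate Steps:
$G{\left(k \right)} = -80$ ($G{\left(k \right)} = 20 \left(-4\right) = -80$)
$B{\left(v \right)} = 12 + v$ ($B{\left(v \right)} = \left(-1\right) \left(-12\right) + v = 12 + v$)
$\frac{1}{\left(-444777 + 152883\right) \left(465012 - 330987\right) + B{\left(Q{\left(g{\left(G{\left(3 \right)},5 \right)} \right)} \right)}} = \frac{1}{\left(-444777 + 152883\right) \left(465012 - 330987\right) + \left(12 - 30\right)} = \frac{1}{\left(-291894\right) 134025 - 18} = \frac{1}{-39121093350 - 18} = \frac{1}{-39121093368} = - \frac{1}{39121093368}$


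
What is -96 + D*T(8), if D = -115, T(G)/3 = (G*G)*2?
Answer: -44256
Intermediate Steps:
T(G) = 6*G**2 (T(G) = 3*((G*G)*2) = 3*(G**2*2) = 3*(2*G**2) = 6*G**2)
-96 + D*T(8) = -96 - 690*8**2 = -96 - 690*64 = -96 - 115*384 = -96 - 44160 = -44256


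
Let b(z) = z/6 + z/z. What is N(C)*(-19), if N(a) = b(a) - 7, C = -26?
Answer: 589/3 ≈ 196.33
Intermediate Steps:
b(z) = 1 + z/6 (b(z) = z*(⅙) + 1 = z/6 + 1 = 1 + z/6)
N(a) = -6 + a/6 (N(a) = (1 + a/6) - 7 = -6 + a/6)
N(C)*(-19) = (-6 + (⅙)*(-26))*(-19) = (-6 - 13/3)*(-19) = -31/3*(-19) = 589/3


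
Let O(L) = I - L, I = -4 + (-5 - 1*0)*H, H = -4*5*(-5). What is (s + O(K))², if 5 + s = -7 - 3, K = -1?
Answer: 268324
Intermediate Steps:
H = 100 (H = -20*(-5) = 100)
I = -504 (I = -4 + (-5 - 1*0)*100 = -4 + (-5 + 0)*100 = -4 - 5*100 = -4 - 500 = -504)
O(L) = -504 - L
s = -15 (s = -5 + (-7 - 3) = -5 - 10 = -15)
(s + O(K))² = (-15 + (-504 - 1*(-1)))² = (-15 + (-504 + 1))² = (-15 - 503)² = (-518)² = 268324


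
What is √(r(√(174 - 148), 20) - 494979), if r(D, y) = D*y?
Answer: √(-494979 + 20*√26) ≈ 703.47*I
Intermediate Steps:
√(r(√(174 - 148), 20) - 494979) = √(√(174 - 148)*20 - 494979) = √(√26*20 - 494979) = √(20*√26 - 494979) = √(-494979 + 20*√26)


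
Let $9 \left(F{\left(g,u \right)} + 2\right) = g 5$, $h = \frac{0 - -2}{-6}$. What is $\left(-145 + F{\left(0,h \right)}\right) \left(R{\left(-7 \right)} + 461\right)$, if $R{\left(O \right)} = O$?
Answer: $-66738$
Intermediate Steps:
$h = - \frac{1}{3}$ ($h = \left(0 + 2\right) \left(- \frac{1}{6}\right) = 2 \left(- \frac{1}{6}\right) = - \frac{1}{3} \approx -0.33333$)
$F{\left(g,u \right)} = -2 + \frac{5 g}{9}$ ($F{\left(g,u \right)} = -2 + \frac{g 5}{9} = -2 + \frac{5 g}{9}$)
$\left(-145 + F{\left(0,h \right)}\right) \left(R{\left(-7 \right)} + 461\right) = \left(-145 + \left(-2 + \frac{5}{9} \cdot 0\right)\right) \left(-7 + 461\right) = \left(-145 + \left(-2 + 0\right)\right) 454 = \left(-145 - 2\right) 454 = \left(-147\right) 454 = -66738$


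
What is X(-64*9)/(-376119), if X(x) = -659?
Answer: 659/376119 ≈ 0.0017521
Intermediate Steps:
X(-64*9)/(-376119) = -659/(-376119) = -659*(-1/376119) = 659/376119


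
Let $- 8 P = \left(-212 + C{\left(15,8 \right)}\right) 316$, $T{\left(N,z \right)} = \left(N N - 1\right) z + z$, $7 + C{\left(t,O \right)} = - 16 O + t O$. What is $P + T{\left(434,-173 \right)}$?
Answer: $- \frac{65153243}{2} \approx -3.2577 \cdot 10^{7}$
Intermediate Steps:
$C{\left(t,O \right)} = -7 - 16 O + O t$ ($C{\left(t,O \right)} = -7 + \left(- 16 O + t O\right) = -7 + \left(- 16 O + O t\right) = -7 - 16 O + O t$)
$T{\left(N,z \right)} = z + z \left(-1 + N^{2}\right)$ ($T{\left(N,z \right)} = \left(N^{2} - 1\right) z + z = \left(-1 + N^{2}\right) z + z = z \left(-1 + N^{2}\right) + z = z + z \left(-1 + N^{2}\right)$)
$P = \frac{17933}{2}$ ($P = - \frac{\left(-212 - 15\right) 316}{8} = - \frac{\left(-227\right) 316}{8} = \left(- \frac{1}{8}\right) \left(-71732\right) = \frac{17933}{2} \approx 8966.5$)
$P + T{\left(434,-173 \right)} = \frac{17933}{2} - 173 \cdot 434^{2} = \frac{17933}{2} - 32585588 = - \frac{65153243}{2}$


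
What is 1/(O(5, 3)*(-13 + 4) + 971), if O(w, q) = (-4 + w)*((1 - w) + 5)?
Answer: 1/962 ≈ 0.0010395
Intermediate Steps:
O(w, q) = (-4 + w)*(6 - w)
1/(O(5, 3)*(-13 + 4) + 971) = 1/((-24 - 1*5² + 10*5)*(-13 + 4) + 971) = 1/((-24 - 1*25 + 50)*(-9) + 971) = 1/((-24 - 25 + 50)*(-9) + 971) = 1/(1*(-9) + 971) = 1/(-9 + 971) = 1/962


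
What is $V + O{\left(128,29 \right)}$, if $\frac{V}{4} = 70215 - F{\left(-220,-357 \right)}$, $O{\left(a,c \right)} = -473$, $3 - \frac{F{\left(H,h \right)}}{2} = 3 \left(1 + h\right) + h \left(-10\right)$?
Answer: $300379$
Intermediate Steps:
$F{\left(H,h \right)} = 14 h$ ($F{\left(H,h \right)} = 6 - 2 \left(3 \left(1 + h\right) + h \left(-10\right)\right) = 6 - 2 \left(\left(3 + 3 h\right) - 10 h\right) = 6 - 2 \left(3 - 7 h\right) = 6 + \left(-6 + 14 h\right) = 14 h$)
$V = 300852$ ($V = 4 \left(70215 - 14 \left(-357\right)\right) = 4 \left(70215 - -4998\right) = 4 \left(70215 + 4998\right) = 4 \cdot 75213 = 300852$)
$V + O{\left(128,29 \right)} = 300852 - 473 = 300379$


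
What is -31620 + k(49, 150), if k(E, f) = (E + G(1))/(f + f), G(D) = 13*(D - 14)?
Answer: -158102/5 ≈ -31620.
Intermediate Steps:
G(D) = -182 + 13*D (G(D) = 13*(-14 + D) = -182 + 13*D)
k(E, f) = (-169 + E)/(2*f) (k(E, f) = (E + (-182 + 13*1))/(f + f) = (E + (-182 + 13))/((2*f)) = (E - 169)*(1/(2*f)) = (-169 + E)*(1/(2*f)) = (-169 + E)/(2*f))
-31620 + k(49, 150) = -31620 + (1/2)*(-169 + 49)/150 = -31620 + (1/2)*(1/150)*(-120) = -31620 - 2/5 = -158102/5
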